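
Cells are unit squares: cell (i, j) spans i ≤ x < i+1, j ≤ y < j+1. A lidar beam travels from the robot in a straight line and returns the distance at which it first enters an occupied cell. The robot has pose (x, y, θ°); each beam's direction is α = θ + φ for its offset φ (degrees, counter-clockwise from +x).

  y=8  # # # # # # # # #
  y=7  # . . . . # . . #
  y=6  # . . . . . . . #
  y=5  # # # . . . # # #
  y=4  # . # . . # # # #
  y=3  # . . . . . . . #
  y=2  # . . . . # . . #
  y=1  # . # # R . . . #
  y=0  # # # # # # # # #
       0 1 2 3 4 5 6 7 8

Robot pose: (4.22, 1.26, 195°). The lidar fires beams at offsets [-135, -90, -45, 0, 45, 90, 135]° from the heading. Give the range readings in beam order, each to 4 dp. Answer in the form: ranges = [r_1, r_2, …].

beam 1: φ=-135°, α=60°
  d=(0.5000,0.8660)  start (4,1)  tX=1.5600 tY=0.8545  stride 1/|dx|=2.0000 1/|dy|=1.1547
    cross y-line → (4,2), t=0.8545
    cross x-line → (5,2), t=1.5600 (wall)
  → r_1 = 1.5600
beam 2: φ=-90°, α=105°
  d=(-0.2588,0.9659)  start (4,1)  tX=0.8500 tY=0.7661  stride 1/|dx|=3.8637 1/|dy|=1.0353
    cross y-line → (4,2), t=0.7661
    cross x-line → (3,2), t=0.8500
    cross y-line → (3,3), t=1.8014
    cross y-line → (3,4), t=2.8367
    cross y-line → (3,5), t=3.8719
    cross x-line → (2,5), t=4.7137 (wall)
  → r_2 = 4.7137
beam 3: φ=-45°, α=150°
  d=(-0.8660,0.5000)  start (4,1)  tX=0.2540 tY=1.4800  stride 1/|dx|=1.1547 1/|dy|=2.0000
    cross x-line → (3,1), t=0.2540 (wall)
  → r_3 = 0.2540
beam 4: φ=0°, α=195°
  d=(-0.9659,-0.2588)  start (4,1)  tX=0.2278 tY=1.0046  stride 1/|dx|=1.0353 1/|dy|=3.8637
    cross x-line → (3,1), t=0.2278 (wall)
  → r_4 = 0.2278
beam 5: φ=45°, α=240°
  d=(-0.5000,-0.8660)  start (4,1)  tX=0.4400 tY=0.3002  stride 1/|dx|=2.0000 1/|dy|=1.1547
    cross y-line → (4,0), t=0.3002 (wall)
  → r_5 = 0.3002
beam 6: φ=90°, α=285°
  d=(0.2588,-0.9659)  start (4,1)  tX=3.0137 tY=0.2692  stride 1/|dx|=3.8637 1/|dy|=1.0353
    cross y-line → (4,0), t=0.2692 (wall)
  → r_6 = 0.2692
beam 7: φ=135°, α=330°
  d=(0.8660,-0.5000)  start (4,1)  tX=0.9007 tY=0.5200  stride 1/|dx|=1.1547 1/|dy|=2.0000
    cross y-line → (4,0), t=0.5200 (wall)
  → r_7 = 0.5200

ranges = [1.5600, 4.7137, 0.2540, 0.2278, 0.3002, 0.2692, 0.5200]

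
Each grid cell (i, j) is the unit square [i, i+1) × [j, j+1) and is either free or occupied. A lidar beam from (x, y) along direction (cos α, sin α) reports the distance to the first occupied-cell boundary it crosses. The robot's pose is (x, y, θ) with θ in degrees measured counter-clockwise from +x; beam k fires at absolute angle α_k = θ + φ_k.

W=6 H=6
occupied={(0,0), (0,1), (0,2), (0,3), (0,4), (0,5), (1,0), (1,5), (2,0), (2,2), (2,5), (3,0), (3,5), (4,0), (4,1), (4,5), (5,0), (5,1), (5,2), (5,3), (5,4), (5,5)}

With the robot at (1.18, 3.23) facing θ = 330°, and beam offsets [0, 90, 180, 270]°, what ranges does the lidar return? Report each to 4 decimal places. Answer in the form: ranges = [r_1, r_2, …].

ranges = [0.9469, 2.0438, 0.2078, 0.3600]

beam 1: φ=0°, α=330°
  dir = (cos 330°, sin 330°) = (0.8660, -0.5000); from cell (1,3)
  next x-line at t=0.9469, next y-line at t=0.4600; Δt_x=1.1547, Δt_y=2.0000
    y: enter (1,2) at t=0.4600
    x: enter (2,2) at t=0.9469 ← occupied
  → r_1 = 0.9469
beam 2: φ=90°, α=60°
  dir = (cos 60°, sin 60°) = (0.5000, 0.8660); from cell (1,3)
  next x-line at t=1.6400, next y-line at t=0.8891; Δt_x=2.0000, Δt_y=1.1547
    y: enter (1,4) at t=0.8891
    x: enter (2,4) at t=1.6400
    y: enter (2,5) at t=2.0438 ← occupied
  → r_2 = 2.0438
beam 3: φ=180°, α=150°
  dir = (cos 150°, sin 150°) = (-0.8660, 0.5000); from cell (1,3)
  next x-line at t=0.2078, next y-line at t=1.5400; Δt_x=1.1547, Δt_y=2.0000
    x: enter (0,3) at t=0.2078 ← occupied
  → r_3 = 0.2078
beam 4: φ=270°, α=240°
  dir = (cos 240°, sin 240°) = (-0.5000, -0.8660); from cell (1,3)
  next x-line at t=0.3600, next y-line at t=0.2656; Δt_x=2.0000, Δt_y=1.1547
    y: enter (1,2) at t=0.2656
    x: enter (0,2) at t=0.3600 ← occupied
  → r_4 = 0.3600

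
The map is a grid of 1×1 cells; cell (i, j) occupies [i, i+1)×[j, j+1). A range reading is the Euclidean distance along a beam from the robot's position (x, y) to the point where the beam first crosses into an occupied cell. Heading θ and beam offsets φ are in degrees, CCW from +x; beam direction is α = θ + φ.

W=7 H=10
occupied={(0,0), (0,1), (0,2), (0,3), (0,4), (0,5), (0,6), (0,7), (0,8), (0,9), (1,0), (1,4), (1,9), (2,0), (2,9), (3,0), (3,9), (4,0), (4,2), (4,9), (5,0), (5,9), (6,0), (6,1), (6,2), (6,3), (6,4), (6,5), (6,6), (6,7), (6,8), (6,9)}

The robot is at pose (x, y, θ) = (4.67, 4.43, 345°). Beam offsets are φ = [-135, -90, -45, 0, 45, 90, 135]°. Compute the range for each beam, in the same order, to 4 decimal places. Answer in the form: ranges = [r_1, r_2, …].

ranges = [4.2378, 1.4804, 2.6600, 1.3769, 1.5358, 4.7312, 5.2770]

beam 1: φ=-135°, α=210°
  d=(-0.8660,-0.5000)  start (4,4)  tX=0.7736 tY=0.8600  stride 1/|dx|=1.1547 1/|dy|=2.0000
    cross x-line → (3,4), t=0.7736
    cross y-line → (3,3), t=0.8600
    cross x-line → (2,3), t=1.9283
    cross y-line → (2,2), t=2.8600
    cross x-line → (1,2), t=3.0831
    cross x-line → (0,2), t=4.2378 (wall)
  → r_1 = 4.2378
beam 2: φ=-90°, α=255°
  d=(-0.2588,-0.9659)  start (4,4)  tX=2.5887 tY=0.4452  stride 1/|dx|=3.8637 1/|dy|=1.0353
    cross y-line → (4,3), t=0.4452
    cross y-line → (4,2), t=1.4804 (wall)
  → r_2 = 1.4804
beam 3: φ=-45°, α=300°
  d=(0.5000,-0.8660)  start (4,4)  tX=0.6600 tY=0.4965  stride 1/|dx|=2.0000 1/|dy|=1.1547
    cross y-line → (4,3), t=0.4965
    cross x-line → (5,3), t=0.6600
    cross y-line → (5,2), t=1.6512
    cross x-line → (6,2), t=2.6600 (wall)
  → r_3 = 2.6600
beam 4: φ=0°, α=345°
  d=(0.9659,-0.2588)  start (4,4)  tX=0.3416 tY=1.6614  stride 1/|dx|=1.0353 1/|dy|=3.8637
    cross x-line → (5,4), t=0.3416
    cross x-line → (6,4), t=1.3769 (wall)
  → r_4 = 1.3769
beam 5: φ=45°, α=30°
  d=(0.8660,0.5000)  start (4,4)  tX=0.3811 tY=1.1400  stride 1/|dx|=1.1547 1/|dy|=2.0000
    cross x-line → (5,4), t=0.3811
    cross y-line → (5,5), t=1.1400
    cross x-line → (6,5), t=1.5358 (wall)
  → r_5 = 1.5358
beam 6: φ=90°, α=75°
  d=(0.2588,0.9659)  start (4,4)  tX=1.2750 tY=0.5901  stride 1/|dx|=3.8637 1/|dy|=1.0353
    cross y-line → (4,5), t=0.5901
    cross x-line → (5,5), t=1.2750
    cross y-line → (5,6), t=1.6254
    cross y-line → (5,7), t=2.6607
    cross y-line → (5,8), t=3.6959
    cross y-line → (5,9), t=4.7312 (wall)
  → r_6 = 4.7312
beam 7: φ=135°, α=120°
  d=(-0.5000,0.8660)  start (4,4)  tX=1.3400 tY=0.6582  stride 1/|dx|=2.0000 1/|dy|=1.1547
    cross y-line → (4,5), t=0.6582
    cross x-line → (3,5), t=1.3400
    cross y-line → (3,6), t=1.8129
    cross y-line → (3,7), t=2.9676
    cross x-line → (2,7), t=3.3400
    cross y-line → (2,8), t=4.1223
    cross y-line → (2,9), t=5.2770 (wall)
  → r_7 = 5.2770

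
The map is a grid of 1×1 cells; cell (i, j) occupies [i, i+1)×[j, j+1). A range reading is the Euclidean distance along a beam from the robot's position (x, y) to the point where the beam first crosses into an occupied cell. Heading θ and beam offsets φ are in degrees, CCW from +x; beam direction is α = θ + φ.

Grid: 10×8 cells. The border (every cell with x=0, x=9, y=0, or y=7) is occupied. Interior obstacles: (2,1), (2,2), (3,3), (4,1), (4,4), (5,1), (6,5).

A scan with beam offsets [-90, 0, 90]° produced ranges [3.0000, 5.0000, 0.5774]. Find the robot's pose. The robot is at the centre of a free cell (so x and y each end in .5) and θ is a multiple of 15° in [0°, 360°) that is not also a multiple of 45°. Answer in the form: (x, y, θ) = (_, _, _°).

Candidates: 41 free-cell centres × 16 headings = 656 poses. Raycast each; keep the one whose scan matches to 4 dp.
  (1.5, 5.5, 285°): beam 1 = 0.5176 ≠ 3.0000 ✗
  (7.5, 6.5, 15°): beam 1 = 5.6940 ≠ 3.0000 ✗
  (5.5, 4.5, 240°): beam 1 = 0.5774 ≠ 3.0000 ✗
  …
  (8.5, 5.5, 240°): r_1=3.0000, r_2=5.0000, r_3=0.5774 — all match ✓
Only this pose fits every beam.

(x, y, θ) = (8.5, 5.5, 240°)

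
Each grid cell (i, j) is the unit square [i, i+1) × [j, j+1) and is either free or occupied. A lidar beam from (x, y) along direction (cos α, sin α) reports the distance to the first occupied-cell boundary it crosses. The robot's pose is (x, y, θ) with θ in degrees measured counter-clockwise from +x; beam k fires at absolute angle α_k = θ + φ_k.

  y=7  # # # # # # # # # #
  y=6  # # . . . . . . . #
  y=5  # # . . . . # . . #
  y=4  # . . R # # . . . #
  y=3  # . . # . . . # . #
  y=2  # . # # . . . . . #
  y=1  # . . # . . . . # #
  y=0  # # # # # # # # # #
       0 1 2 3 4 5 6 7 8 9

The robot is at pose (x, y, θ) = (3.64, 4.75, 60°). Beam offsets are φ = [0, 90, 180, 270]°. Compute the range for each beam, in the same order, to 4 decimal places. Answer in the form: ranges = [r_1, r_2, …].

beam 1: φ=0°, α=60°
  dir = (cos 60°, sin 60°) = (0.5000, 0.8660); from cell (3,4)
  next x-line at t=0.7200, next y-line at t=0.2887; Δt_x=2.0000, Δt_y=1.1547
    y: enter (3,5) at t=0.2887
    x: enter (4,5) at t=0.7200
    y: enter (4,6) at t=1.4434
    y: enter (4,7) at t=2.5981 ← occupied
  → r_1 = 2.5981
beam 2: φ=90°, α=150°
  dir = (cos 150°, sin 150°) = (-0.8660, 0.5000); from cell (3,4)
  next x-line at t=0.7390, next y-line at t=0.5000; Δt_x=1.1547, Δt_y=2.0000
    y: enter (3,5) at t=0.5000
    x: enter (2,5) at t=0.7390
    x: enter (1,5) at t=1.8937 ← occupied
  → r_2 = 1.8937
beam 3: φ=180°, α=240°
  dir = (cos 240°, sin 240°) = (-0.5000, -0.8660); from cell (3,4)
  next x-line at t=1.2800, next y-line at t=0.8660; Δt_x=2.0000, Δt_y=1.1547
    y: enter (3,3) at t=0.8660 ← occupied
  → r_3 = 0.8660
beam 4: φ=270°, α=330°
  dir = (cos 330°, sin 330°) = (0.8660, -0.5000); from cell (3,4)
  next x-line at t=0.4157, next y-line at t=1.5000; Δt_x=1.1547, Δt_y=2.0000
    x: enter (4,4) at t=0.4157 ← occupied
  → r_4 = 0.4157

ranges = [2.5981, 1.8937, 0.8660, 0.4157]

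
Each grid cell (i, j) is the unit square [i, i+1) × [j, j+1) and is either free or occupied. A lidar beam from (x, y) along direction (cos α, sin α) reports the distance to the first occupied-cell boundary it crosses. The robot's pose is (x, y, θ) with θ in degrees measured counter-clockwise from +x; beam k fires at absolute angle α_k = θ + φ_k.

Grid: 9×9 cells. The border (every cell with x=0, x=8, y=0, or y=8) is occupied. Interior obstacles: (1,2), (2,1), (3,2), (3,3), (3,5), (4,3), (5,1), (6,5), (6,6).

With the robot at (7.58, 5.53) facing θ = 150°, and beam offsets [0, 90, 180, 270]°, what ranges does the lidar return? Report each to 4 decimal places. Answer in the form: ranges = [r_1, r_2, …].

beam 1: φ=0°, α=150°
  direction (-0.8660, 0.5000); cell (7,5); t to first gridline: x 0.6697, y 0.9400 (then +1.1547 / +2.0000)
    (6,5) via x @ 0.6697  # hit
  → r_1 = 0.6697
beam 2: φ=90°, α=240°
  direction (-0.5000, -0.8660); cell (7,5); t to first gridline: x 1.1600, y 0.6120 (then +2.0000 / +1.1547)
    (7,4) via y @ 0.6120
    (6,4) via x @ 1.1600
    (6,3) via y @ 1.7667
    (6,2) via y @ 2.9214
    (5,2) via x @ 3.1600
    (5,1) via y @ 4.0761  # hit
  → r_2 = 4.0761
beam 3: φ=180°, α=330°
  direction (0.8660, -0.5000); cell (7,5); t to first gridline: x 0.4850, y 1.0600 (then +1.1547 / +2.0000)
    (8,5) via x @ 0.4850  # hit
  → r_3 = 0.4850
beam 4: φ=270°, α=60°
  direction (0.5000, 0.8660); cell (7,5); t to first gridline: x 0.8400, y 0.5427 (then +2.0000 / +1.1547)
    (7,6) via y @ 0.5427
    (8,6) via x @ 0.8400  # hit
  → r_4 = 0.8400

ranges = [0.6697, 4.0761, 0.4850, 0.8400]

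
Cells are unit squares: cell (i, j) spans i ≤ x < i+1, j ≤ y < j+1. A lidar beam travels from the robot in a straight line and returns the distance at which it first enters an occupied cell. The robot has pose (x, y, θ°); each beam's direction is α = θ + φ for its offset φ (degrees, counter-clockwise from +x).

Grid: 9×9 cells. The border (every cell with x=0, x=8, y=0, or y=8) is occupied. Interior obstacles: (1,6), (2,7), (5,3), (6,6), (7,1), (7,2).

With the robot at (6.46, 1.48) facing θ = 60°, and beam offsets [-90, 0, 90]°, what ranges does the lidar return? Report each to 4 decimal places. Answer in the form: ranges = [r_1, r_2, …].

beam 1: φ=-90°, α=330°
  d=(0.8660,-0.5000)  start (6,1)  tX=0.6235 tY=0.9600  stride 1/|dx|=1.1547 1/|dy|=2.0000
    cross x-line → (7,1), t=0.6235 (wall)
  → r_1 = 0.6235
beam 2: φ=0°, α=60°
  d=(0.5000,0.8660)  start (6,1)  tX=1.0800 tY=0.6004  stride 1/|dx|=2.0000 1/|dy|=1.1547
    cross y-line → (6,2), t=0.6004
    cross x-line → (7,2), t=1.0800 (wall)
  → r_2 = 1.0800
beam 3: φ=90°, α=150°
  d=(-0.8660,0.5000)  start (6,1)  tX=0.5312 tY=1.0400  stride 1/|dx|=1.1547 1/|dy|=2.0000
    cross x-line → (5,1), t=0.5312
    cross y-line → (5,2), t=1.0400
    cross x-line → (4,2), t=1.6859
    cross x-line → (3,2), t=2.8406
    cross y-line → (3,3), t=3.0400
    cross x-line → (2,3), t=3.9953
    cross y-line → (2,4), t=5.0400
    cross x-line → (1,4), t=5.1500
    cross x-line → (0,4), t=6.3047 (wall)
  → r_3 = 6.3047

ranges = [0.6235, 1.0800, 6.3047]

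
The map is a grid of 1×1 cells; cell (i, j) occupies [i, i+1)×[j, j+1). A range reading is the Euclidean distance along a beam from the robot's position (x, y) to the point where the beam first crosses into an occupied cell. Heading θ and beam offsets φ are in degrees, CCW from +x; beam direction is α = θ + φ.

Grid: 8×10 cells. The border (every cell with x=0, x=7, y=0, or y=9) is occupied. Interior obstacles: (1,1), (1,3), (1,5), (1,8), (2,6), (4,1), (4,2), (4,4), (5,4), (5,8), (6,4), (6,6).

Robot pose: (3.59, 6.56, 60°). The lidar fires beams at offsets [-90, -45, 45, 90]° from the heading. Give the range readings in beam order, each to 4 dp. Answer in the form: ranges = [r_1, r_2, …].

ranges = [3.1200, 3.5303, 2.5261, 0.6813]

beam 1: φ=-90°, α=330°
  direction (0.8660, -0.5000); cell (3,6); t to first gridline: x 0.4734, y 1.1200 (then +1.1547 / +2.0000)
    (4,6) via x @ 0.4734
    (4,5) via y @ 1.1200
    (5,5) via x @ 1.6281
    (6,5) via x @ 2.7828
    (6,4) via y @ 3.1200  # hit
  → r_1 = 3.1200
beam 2: φ=-45°, α=15°
  direction (0.9659, 0.2588); cell (3,6); t to first gridline: x 0.4245, y 1.7000 (then +1.0353 / +3.8637)
    (4,6) via x @ 0.4245
    (5,6) via x @ 1.4597
    (5,7) via y @ 1.7000
    (6,7) via x @ 2.4950
    (7,7) via x @ 3.5303  # hit
  → r_2 = 3.5303
beam 3: φ=45°, α=105°
  direction (-0.2588, 0.9659); cell (3,6); t to first gridline: x 2.2796, y 0.4555 (then +3.8637 / +1.0353)
    (3,7) via y @ 0.4555
    (3,8) via y @ 1.4908
    (2,8) via x @ 2.2796
    (2,9) via y @ 2.5261  # hit
  → r_3 = 2.5261
beam 4: φ=90°, α=150°
  direction (-0.8660, 0.5000); cell (3,6); t to first gridline: x 0.6813, y 0.8800 (then +1.1547 / +2.0000)
    (2,6) via x @ 0.6813  # hit
  → r_4 = 0.6813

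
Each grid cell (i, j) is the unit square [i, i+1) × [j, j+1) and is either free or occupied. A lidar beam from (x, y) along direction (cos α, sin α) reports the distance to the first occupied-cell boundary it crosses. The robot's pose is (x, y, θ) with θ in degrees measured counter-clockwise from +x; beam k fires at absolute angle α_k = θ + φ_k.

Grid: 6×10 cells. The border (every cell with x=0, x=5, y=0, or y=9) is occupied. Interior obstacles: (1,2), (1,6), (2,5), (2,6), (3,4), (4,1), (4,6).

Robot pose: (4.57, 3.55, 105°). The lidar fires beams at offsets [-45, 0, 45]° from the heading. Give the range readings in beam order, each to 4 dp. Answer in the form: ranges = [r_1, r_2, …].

beam 1: φ=-45°, α=60°
  cosα=0.5000 sinα=0.8660 | (4,3) | tMaxX 0.8600 tMaxY 0.5196 | tΔX 2.0000 tΔY 1.1547
    t=0.5196 [y] (4,4)
    t=0.8600 [x] (5,4) — stop
  → r_1 = 0.8600
beam 2: φ=0°, α=105°
  cosα=-0.2588 sinα=0.9659 | (4,3) | tMaxX 2.2023 tMaxY 0.4659 | tΔX 3.8637 tΔY 1.0353
    t=0.4659 [y] (4,4)
    t=1.5012 [y] (4,5)
    t=2.2023 [x] (3,5)
    t=2.5364 [y] (3,6)
    t=3.5717 [y] (3,7)
    t=4.6070 [y] (3,8)
    t=5.6423 [y] (3,9) — stop
  → r_2 = 5.6423
beam 3: φ=45°, α=150°
  cosα=-0.8660 sinα=0.5000 | (4,3) | tMaxX 0.6582 tMaxY 0.9000 | tΔX 1.1547 tΔY 2.0000
    t=0.6582 [x] (3,3)
    t=0.9000 [y] (3,4) — stop
  → r_3 = 0.9000

ranges = [0.8600, 5.6423, 0.9000]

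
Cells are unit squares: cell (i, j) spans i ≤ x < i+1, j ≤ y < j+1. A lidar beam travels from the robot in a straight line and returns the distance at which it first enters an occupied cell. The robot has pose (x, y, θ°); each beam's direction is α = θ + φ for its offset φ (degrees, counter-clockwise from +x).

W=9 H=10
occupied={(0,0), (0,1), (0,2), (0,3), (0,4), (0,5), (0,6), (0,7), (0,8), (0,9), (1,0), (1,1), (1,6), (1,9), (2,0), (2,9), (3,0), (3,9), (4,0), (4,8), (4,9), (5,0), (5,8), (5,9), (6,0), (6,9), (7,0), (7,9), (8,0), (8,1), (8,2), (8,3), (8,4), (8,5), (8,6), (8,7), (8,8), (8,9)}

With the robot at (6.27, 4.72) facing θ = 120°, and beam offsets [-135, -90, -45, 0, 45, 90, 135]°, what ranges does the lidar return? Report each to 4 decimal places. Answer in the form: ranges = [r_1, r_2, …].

ranges = [1.7910, 1.9976, 4.4310, 3.7874, 4.9455, 5.4400, 3.8512]

beam 1: φ=-135°, α=345°
  cosα=0.9659 sinα=-0.2588 | (6,4) | tMaxX 0.7558 tMaxY 2.7819 | tΔX 1.0353 tΔY 3.8637
    t=0.7558 [x] (7,4)
    t=1.7910 [x] (8,4) — stop
  → r_1 = 1.7910
beam 2: φ=-90°, α=30°
  cosα=0.8660 sinα=0.5000 | (6,4) | tMaxX 0.8429 tMaxY 0.5600 | tΔX 1.1547 tΔY 2.0000
    t=0.5600 [y] (6,5)
    t=0.8429 [x] (7,5)
    t=1.9976 [x] (8,5) — stop
  → r_2 = 1.9976
beam 3: φ=-45°, α=75°
  cosα=0.2588 sinα=0.9659 | (6,4) | tMaxX 2.8205 tMaxY 0.2899 | tΔX 3.8637 tΔY 1.0353
    t=0.2899 [y] (6,5)
    t=1.3252 [y] (6,6)
    t=2.3604 [y] (6,7)
    t=2.8205 [x] (7,7)
    t=3.3957 [y] (7,8)
    t=4.4310 [y] (7,9) — stop
  → r_3 = 4.4310
beam 4: φ=0°, α=120°
  cosα=-0.5000 sinα=0.8660 | (6,4) | tMaxX 0.5400 tMaxY 0.3233 | tΔX 2.0000 tΔY 1.1547
    t=0.3233 [y] (6,5)
    t=0.5400 [x] (5,5)
    t=1.4780 [y] (5,6)
    t=2.5400 [x] (4,6)
    t=2.6327 [y] (4,7)
    t=3.7874 [y] (4,8) — stop
  → r_4 = 3.7874
beam 5: φ=45°, α=165°
  cosα=-0.9659 sinα=0.2588 | (6,4) | tMaxX 0.2795 tMaxY 1.0818 | tΔX 1.0353 tΔY 3.8637
    t=0.2795 [x] (5,4)
    t=1.0818 [y] (5,5)
    t=1.3148 [x] (4,5)
    t=2.3501 [x] (3,5)
    t=3.3854 [x] (2,5)
    t=4.4206 [x] (1,5)
    t=4.9455 [y] (1,6) — stop
  → r_5 = 4.9455
beam 6: φ=90°, α=210°
  cosα=-0.8660 sinα=-0.5000 | (6,4) | tMaxX 0.3118 tMaxY 1.4400 | tΔX 1.1547 tΔY 2.0000
    t=0.3118 [x] (5,4)
    t=1.4400 [y] (5,3)
    t=1.4665 [x] (4,3)
    t=2.6212 [x] (3,3)
    t=3.4400 [y] (3,2)
    t=3.7759 [x] (2,2)
    t=4.9306 [x] (1,2)
    t=5.4400 [y] (1,1) — stop
  → r_6 = 5.4400
beam 7: φ=135°, α=255°
  cosα=-0.2588 sinα=-0.9659 | (6,4) | tMaxX 1.0432 tMaxY 0.7454 | tΔX 3.8637 tΔY 1.0353
    t=0.7454 [y] (6,3)
    t=1.0432 [x] (5,3)
    t=1.7807 [y] (5,2)
    t=2.8160 [y] (5,1)
    t=3.8512 [y] (5,0) — stop
  → r_7 = 3.8512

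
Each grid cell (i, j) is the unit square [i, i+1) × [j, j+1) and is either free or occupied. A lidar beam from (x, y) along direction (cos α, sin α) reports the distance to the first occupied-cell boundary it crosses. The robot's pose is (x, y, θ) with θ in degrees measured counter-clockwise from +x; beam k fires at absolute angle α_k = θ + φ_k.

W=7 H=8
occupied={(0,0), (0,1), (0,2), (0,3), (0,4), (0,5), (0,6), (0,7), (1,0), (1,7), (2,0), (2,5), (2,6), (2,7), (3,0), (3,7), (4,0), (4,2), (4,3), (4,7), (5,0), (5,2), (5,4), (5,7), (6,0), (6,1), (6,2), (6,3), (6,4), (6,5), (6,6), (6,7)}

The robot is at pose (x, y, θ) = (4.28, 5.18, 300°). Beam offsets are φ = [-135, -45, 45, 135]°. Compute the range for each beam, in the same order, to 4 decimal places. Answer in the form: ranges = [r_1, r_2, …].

ranges = [1.3252, 4.3275, 0.7454, 1.8842]

beam 1: φ=-135°, α=165°
  direction (-0.9659, 0.2588); cell (4,5); t to first gridline: x 0.2899, y 3.1682 (then +1.0353 / +3.8637)
    (3,5) via x @ 0.2899
    (2,5) via x @ 1.3252  # hit
  → r_1 = 1.3252
beam 2: φ=-45°, α=255°
  direction (-0.2588, -0.9659); cell (4,5); t to first gridline: x 1.0818, y 0.1863 (then +3.8637 / +1.0353)
    (4,4) via y @ 0.1863
    (3,4) via x @ 1.0818
    (3,3) via y @ 1.2216
    (3,2) via y @ 2.2569
    (3,1) via y @ 3.2922
    (3,0) via y @ 4.3275  # hit
  → r_2 = 4.3275
beam 3: φ=45°, α=345°
  direction (0.9659, -0.2588); cell (4,5); t to first gridline: x 0.7454, y 0.6955 (then +1.0353 / +3.8637)
    (4,4) via y @ 0.6955
    (5,4) via x @ 0.7454  # hit
  → r_3 = 0.7454
beam 4: φ=135°, α=75°
  direction (0.2588, 0.9659); cell (4,5); t to first gridline: x 2.7819, y 0.8489 (then +3.8637 / +1.0353)
    (4,6) via y @ 0.8489
    (4,7) via y @ 1.8842  # hit
  → r_4 = 1.8842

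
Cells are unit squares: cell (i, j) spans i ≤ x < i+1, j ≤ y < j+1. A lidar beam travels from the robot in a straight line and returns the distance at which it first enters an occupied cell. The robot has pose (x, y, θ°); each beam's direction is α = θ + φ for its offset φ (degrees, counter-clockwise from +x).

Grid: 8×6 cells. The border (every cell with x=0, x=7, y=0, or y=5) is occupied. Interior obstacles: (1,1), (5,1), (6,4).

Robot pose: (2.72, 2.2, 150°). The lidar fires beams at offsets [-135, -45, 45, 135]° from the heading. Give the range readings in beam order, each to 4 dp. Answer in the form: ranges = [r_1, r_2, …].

beam 1: φ=-135°, α=15°
  d=(0.9659,0.2588)  start (2,2)  tX=0.2899 tY=3.0910  stride 1/|dx|=1.0353 1/|dy|=3.8637
    cross x-line → (3,2), t=0.2899
    cross x-line → (4,2), t=1.3252
    cross x-line → (5,2), t=2.3604
    cross y-line → (5,3), t=3.0910
    cross x-line → (6,3), t=3.3957
    cross x-line → (7,3), t=4.4310 (wall)
  → r_1 = 4.4310
beam 2: φ=-45°, α=105°
  d=(-0.2588,0.9659)  start (2,2)  tX=2.7819 tY=0.8282  stride 1/|dx|=3.8637 1/|dy|=1.0353
    cross y-line → (2,3), t=0.8282
    cross y-line → (2,4), t=1.8635
    cross x-line → (1,4), t=2.7819
    cross y-line → (1,5), t=2.8988 (wall)
  → r_2 = 2.8988
beam 3: φ=45°, α=195°
  d=(-0.9659,-0.2588)  start (2,2)  tX=0.7454 tY=0.7727  stride 1/|dx|=1.0353 1/|dy|=3.8637
    cross x-line → (1,2), t=0.7454
    cross y-line → (1,1), t=0.7727 (wall)
  → r_3 = 0.7727
beam 4: φ=135°, α=285°
  d=(0.2588,-0.9659)  start (2,2)  tX=1.0818 tY=0.2071  stride 1/|dx|=3.8637 1/|dy|=1.0353
    cross y-line → (2,1), t=0.2071
    cross x-line → (3,1), t=1.0818
    cross y-line → (3,0), t=1.2423 (wall)
  → r_4 = 1.2423

ranges = [4.4310, 2.8988, 0.7727, 1.2423]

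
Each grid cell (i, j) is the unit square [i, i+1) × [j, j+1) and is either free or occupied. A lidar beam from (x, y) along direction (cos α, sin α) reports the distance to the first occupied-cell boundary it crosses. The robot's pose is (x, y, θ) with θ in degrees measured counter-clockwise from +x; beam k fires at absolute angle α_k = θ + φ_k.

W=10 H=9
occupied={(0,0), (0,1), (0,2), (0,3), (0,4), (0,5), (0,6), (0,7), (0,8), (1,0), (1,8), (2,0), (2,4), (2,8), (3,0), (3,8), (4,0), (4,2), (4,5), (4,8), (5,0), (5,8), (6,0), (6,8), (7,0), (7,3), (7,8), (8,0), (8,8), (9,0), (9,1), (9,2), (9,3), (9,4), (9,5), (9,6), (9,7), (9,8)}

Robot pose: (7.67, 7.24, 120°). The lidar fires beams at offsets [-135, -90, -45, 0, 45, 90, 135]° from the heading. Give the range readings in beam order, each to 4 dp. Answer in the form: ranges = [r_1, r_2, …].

beam 1: φ=-135°, α=345°
  dir = (cos 345°, sin 345°) = (0.9659, -0.2588); from cell (7,7)
  next x-line at t=0.3416, next y-line at t=0.9273; Δt_x=1.0353, Δt_y=3.8637
    x: enter (8,7) at t=0.3416
    y: enter (8,6) at t=0.9273
    x: enter (9,6) at t=1.3769 ← occupied
  → r_1 = 1.3769
beam 2: φ=-90°, α=30°
  dir = (cos 30°, sin 30°) = (0.8660, 0.5000); from cell (7,7)
  next x-line at t=0.3811, next y-line at t=1.5200; Δt_x=1.1547, Δt_y=2.0000
    x: enter (8,7) at t=0.3811
    y: enter (8,8) at t=1.5200 ← occupied
  → r_2 = 1.5200
beam 3: φ=-45°, α=75°
  dir = (cos 75°, sin 75°) = (0.2588, 0.9659); from cell (7,7)
  next x-line at t=1.2750, next y-line at t=0.7868; Δt_x=3.8637, Δt_y=1.0353
    y: enter (7,8) at t=0.7868 ← occupied
  → r_3 = 0.7868
beam 4: φ=0°, α=120°
  dir = (cos 120°, sin 120°) = (-0.5000, 0.8660); from cell (7,7)
  next x-line at t=1.3400, next y-line at t=0.8776; Δt_x=2.0000, Δt_y=1.1547
    y: enter (7,8) at t=0.8776 ← occupied
  → r_4 = 0.8776
beam 5: φ=45°, α=165°
  dir = (cos 165°, sin 165°) = (-0.9659, 0.2588); from cell (7,7)
  next x-line at t=0.6936, next y-line at t=2.9364; Δt_x=1.0353, Δt_y=3.8637
    x: enter (6,7) at t=0.6936
    x: enter (5,7) at t=1.7289
    x: enter (4,7) at t=2.7642
    y: enter (4,8) at t=2.9364 ← occupied
  → r_5 = 2.9364
beam 6: φ=90°, α=210°
  dir = (cos 210°, sin 210°) = (-0.8660, -0.5000); from cell (7,7)
  next x-line at t=0.7736, next y-line at t=0.4800; Δt_x=1.1547, Δt_y=2.0000
    y: enter (7,6) at t=0.4800
    x: enter (6,6) at t=0.7736
    x: enter (5,6) at t=1.9283
    y: enter (5,5) at t=2.4800
    x: enter (4,5) at t=3.0831 ← occupied
  → r_6 = 3.0831
beam 7: φ=135°, α=255°
  dir = (cos 255°, sin 255°) = (-0.2588, -0.9659); from cell (7,7)
  next x-line at t=2.5887, next y-line at t=0.2485; Δt_x=3.8637, Δt_y=1.0353
    y: enter (7,6) at t=0.2485
    y: enter (7,5) at t=1.2837
    y: enter (7,4) at t=2.3190
    x: enter (6,4) at t=2.5887
    y: enter (6,3) at t=3.3543
    y: enter (6,2) at t=4.3896
    y: enter (6,1) at t=5.4248
    x: enter (5,1) at t=6.4524
    y: enter (5,0) at t=6.4601 ← occupied
  → r_7 = 6.4601

ranges = [1.3769, 1.5200, 0.7868, 0.8776, 2.9364, 3.0831, 6.4601]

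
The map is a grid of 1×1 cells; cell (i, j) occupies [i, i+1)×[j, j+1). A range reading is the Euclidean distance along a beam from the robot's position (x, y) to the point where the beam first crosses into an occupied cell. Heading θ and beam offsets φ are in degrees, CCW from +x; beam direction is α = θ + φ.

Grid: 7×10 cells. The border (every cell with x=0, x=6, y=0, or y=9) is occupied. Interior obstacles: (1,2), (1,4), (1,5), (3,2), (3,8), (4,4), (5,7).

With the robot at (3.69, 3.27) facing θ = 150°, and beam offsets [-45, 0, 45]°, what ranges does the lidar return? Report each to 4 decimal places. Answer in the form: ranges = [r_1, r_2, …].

beam 1: φ=-45°, α=105°
  dir = (cos 105°, sin 105°) = (-0.2588, 0.9659); from cell (3,3)
  next x-line at t=2.6660, next y-line at t=0.7558; Δt_x=3.8637, Δt_y=1.0353
    y: enter (3,4) at t=0.7558
    y: enter (3,5) at t=1.7910
    x: enter (2,5) at t=2.6660
    y: enter (2,6) at t=2.8263
    y: enter (2,7) at t=3.8616
    y: enter (2,8) at t=4.8969
    y: enter (2,9) at t=5.9321 ← occupied
  → r_1 = 5.9321
beam 2: φ=0°, α=150°
  dir = (cos 150°, sin 150°) = (-0.8660, 0.5000); from cell (3,3)
  next x-line at t=0.7967, next y-line at t=1.4600; Δt_x=1.1547, Δt_y=2.0000
    x: enter (2,3) at t=0.7967
    y: enter (2,4) at t=1.4600
    x: enter (1,4) at t=1.9514 ← occupied
  → r_2 = 1.9514
beam 3: φ=45°, α=195°
  dir = (cos 195°, sin 195°) = (-0.9659, -0.2588); from cell (3,3)
  next x-line at t=0.7143, next y-line at t=1.0432; Δt_x=1.0353, Δt_y=3.8637
    x: enter (2,3) at t=0.7143
    y: enter (2,2) at t=1.0432
    x: enter (1,2) at t=1.7496 ← occupied
  → r_3 = 1.7496

ranges = [5.9321, 1.9514, 1.7496]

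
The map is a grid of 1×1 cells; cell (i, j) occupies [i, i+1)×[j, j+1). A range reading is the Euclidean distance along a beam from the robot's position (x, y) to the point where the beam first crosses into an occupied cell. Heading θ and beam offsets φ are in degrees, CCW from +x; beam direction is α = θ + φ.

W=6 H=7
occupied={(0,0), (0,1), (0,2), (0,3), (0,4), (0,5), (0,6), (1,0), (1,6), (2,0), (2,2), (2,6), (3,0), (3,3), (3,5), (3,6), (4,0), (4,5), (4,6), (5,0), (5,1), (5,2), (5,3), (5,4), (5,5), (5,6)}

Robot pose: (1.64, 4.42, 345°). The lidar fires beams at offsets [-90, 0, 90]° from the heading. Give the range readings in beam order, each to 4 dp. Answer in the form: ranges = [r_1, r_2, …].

beam 1: φ=-90°, α=255°
  cosα=-0.2588 sinα=-0.9659 | (1,4) | tMaxX 2.4728 tMaxY 0.4348 | tΔX 3.8637 tΔY 1.0353
    t=0.4348 [y] (1,3)
    t=1.4701 [y] (1,2)
    t=2.4728 [x] (0,2) — stop
  → r_1 = 2.4728
beam 2: φ=0°, α=345°
  cosα=0.9659 sinα=-0.2588 | (1,4) | tMaxX 0.3727 tMaxY 1.6228 | tΔX 1.0353 tΔY 3.8637
    t=0.3727 [x] (2,4)
    t=1.4080 [x] (3,4)
    t=1.6228 [y] (3,3) — stop
  → r_2 = 1.6228
beam 3: φ=90°, α=75°
  cosα=0.2588 sinα=0.9659 | (1,4) | tMaxX 1.3909 tMaxY 0.6005 | tΔX 3.8637 tΔY 1.0353
    t=0.6005 [y] (1,5)
    t=1.3909 [x] (2,5)
    t=1.6357 [y] (2,6) — stop
  → r_3 = 1.6357

ranges = [2.4728, 1.6228, 1.6357]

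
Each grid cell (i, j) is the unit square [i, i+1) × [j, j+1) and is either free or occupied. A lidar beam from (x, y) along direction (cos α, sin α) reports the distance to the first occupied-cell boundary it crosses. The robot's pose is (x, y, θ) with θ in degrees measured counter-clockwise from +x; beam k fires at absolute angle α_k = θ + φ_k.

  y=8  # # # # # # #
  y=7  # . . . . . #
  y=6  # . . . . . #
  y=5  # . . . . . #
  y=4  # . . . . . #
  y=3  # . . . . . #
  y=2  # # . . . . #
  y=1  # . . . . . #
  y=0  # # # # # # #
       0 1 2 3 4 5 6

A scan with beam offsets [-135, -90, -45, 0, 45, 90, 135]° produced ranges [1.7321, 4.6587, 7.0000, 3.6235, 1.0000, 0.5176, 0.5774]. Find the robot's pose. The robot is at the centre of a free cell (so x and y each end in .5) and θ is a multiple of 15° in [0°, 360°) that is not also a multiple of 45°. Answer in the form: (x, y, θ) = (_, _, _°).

Enumerate (i+0.5, j+0.5, θ) over the 34 free cells and 16 admissible headings. For each, cast all 7 beams and compare to the given ranges.
  (2.5, 6.5, 30°): beam 1 = 3.6235 ≠ 1.7321 ✗
  (5.5, 2.5, 255°): beam 1 = 6.3509 ≠ 1.7321 ✗
  (3.5, 3.5, 300°): beam 1 = 2.5882 ≠ 1.7321 ✗
  (3.5, 3.5, 195°): beam 1 = 5.0000 ≠ 1.7321 ✗
  …
  (2.5, 7.5, 345°): r_1=1.7321, r_2=4.6587, r_3=7.0000, r_4=3.6235, r_5=1.0000, r_6=0.5176, r_7=0.5774 — all match ✓
Only this pose fits every beam.

(x, y, θ) = (2.5, 7.5, 345°)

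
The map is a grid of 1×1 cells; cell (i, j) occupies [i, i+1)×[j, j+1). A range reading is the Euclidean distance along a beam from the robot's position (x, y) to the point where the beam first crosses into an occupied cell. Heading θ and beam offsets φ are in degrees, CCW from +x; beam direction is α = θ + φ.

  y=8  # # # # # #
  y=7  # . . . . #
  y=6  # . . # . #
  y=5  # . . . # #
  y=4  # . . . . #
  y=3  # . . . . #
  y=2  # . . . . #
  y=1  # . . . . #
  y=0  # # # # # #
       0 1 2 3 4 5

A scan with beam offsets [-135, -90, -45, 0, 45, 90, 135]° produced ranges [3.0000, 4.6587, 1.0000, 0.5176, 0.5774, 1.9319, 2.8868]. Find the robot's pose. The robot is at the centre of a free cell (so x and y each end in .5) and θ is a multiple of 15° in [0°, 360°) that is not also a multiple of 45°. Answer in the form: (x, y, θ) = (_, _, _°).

Enumerate (i+0.5, j+0.5, θ) over the 26 free cells and 16 admissible headings. For each, cast all 7 beams and compare to the given ranges.
  (1.5, 6.5, 345°): beam 1 = 0.5774 ≠ 3.0000 ✗
  (2.5, 6.5, 120°): beam 1 = 0.5176 ≠ 3.0000 ✗
  (1.5, 5.5, 330°): beam 1 = 0.5176 ≠ 3.0000 ✗
  …
  (1.5, 3.5, 165°): r_1=3.0000, r_2=4.6587, r_3=1.0000, r_4=0.5176, r_5=0.5774, r_6=1.9319, r_7=2.8868 — all match ✓
Unique over the lattice → pose = (1.5, 3.5, 165°).

(x, y, θ) = (1.5, 3.5, 165°)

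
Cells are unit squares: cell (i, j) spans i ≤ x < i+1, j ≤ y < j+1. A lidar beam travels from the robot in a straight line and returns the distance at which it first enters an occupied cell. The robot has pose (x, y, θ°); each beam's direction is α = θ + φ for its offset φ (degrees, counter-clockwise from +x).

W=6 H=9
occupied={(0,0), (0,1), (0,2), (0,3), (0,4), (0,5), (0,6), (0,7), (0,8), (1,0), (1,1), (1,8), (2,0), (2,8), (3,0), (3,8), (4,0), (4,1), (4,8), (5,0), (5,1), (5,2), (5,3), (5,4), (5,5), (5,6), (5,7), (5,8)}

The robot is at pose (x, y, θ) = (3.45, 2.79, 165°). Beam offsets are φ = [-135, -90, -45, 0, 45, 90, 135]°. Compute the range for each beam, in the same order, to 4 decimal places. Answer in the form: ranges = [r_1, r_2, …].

beam 1: φ=-135°, α=30°
  cosα=0.8660 sinα=0.5000 | (3,2) | tMaxX 0.6351 tMaxY 0.4200 | tΔX 1.1547 tΔY 2.0000
    t=0.4200 [y] (3,3)
    t=0.6351 [x] (4,3)
    t=1.7898 [x] (5,3) — stop
  → r_1 = 1.7898
beam 2: φ=-90°, α=75°
  cosα=0.2588 sinα=0.9659 | (3,2) | tMaxX 2.1250 tMaxY 0.2174 | tΔX 3.8637 tΔY 1.0353
    t=0.2174 [y] (3,3)
    t=1.2527 [y] (3,4)
    t=2.1250 [x] (4,4)
    t=2.2880 [y] (4,5)
    t=3.3232 [y] (4,6)
    t=4.3585 [y] (4,7)
    t=5.3938 [y] (4,8) — stop
  → r_2 = 5.3938
beam 3: φ=-45°, α=120°
  cosα=-0.5000 sinα=0.8660 | (3,2) | tMaxX 0.9000 tMaxY 0.2425 | tΔX 2.0000 tΔY 1.1547
    t=0.2425 [y] (3,3)
    t=0.9000 [x] (2,3)
    t=1.3972 [y] (2,4)
    t=2.5519 [y] (2,5)
    t=2.9000 [x] (1,5)
    t=3.7066 [y] (1,6)
    t=4.8613 [y] (1,7)
    t=4.9000 [x] (0,7) — stop
  → r_3 = 4.9000
beam 4: φ=0°, α=165°
  cosα=-0.9659 sinα=0.2588 | (3,2) | tMaxX 0.4659 tMaxY 0.8114 | tΔX 1.0353 tΔY 3.8637
    t=0.4659 [x] (2,2)
    t=0.8114 [y] (2,3)
    t=1.5012 [x] (1,3)
    t=2.5364 [x] (0,3) — stop
  → r_4 = 2.5364
beam 5: φ=45°, α=210°
  cosα=-0.8660 sinα=-0.5000 | (3,2) | tMaxX 0.5196 tMaxY 1.5800 | tΔX 1.1547 tΔY 2.0000
    t=0.5196 [x] (2,2)
    t=1.5800 [y] (2,1)
    t=1.6743 [x] (1,1) — stop
  → r_5 = 1.6743
beam 6: φ=90°, α=255°
  cosα=-0.2588 sinα=-0.9659 | (3,2) | tMaxX 1.7387 tMaxY 0.8179 | tΔX 3.8637 tΔY 1.0353
    t=0.8179 [y] (3,1)
    t=1.7387 [x] (2,1)
    t=1.8531 [y] (2,0) — stop
  → r_6 = 1.8531
beam 7: φ=135°, α=300°
  cosα=0.5000 sinα=-0.8660 | (3,2) | tMaxX 1.1000 tMaxY 0.9122 | tΔX 2.0000 tΔY 1.1547
    t=0.9122 [y] (3,1)
    t=1.1000 [x] (4,1) — stop
  → r_7 = 1.1000

ranges = [1.7898, 5.3938, 4.9000, 2.5364, 1.6743, 1.8531, 1.1000]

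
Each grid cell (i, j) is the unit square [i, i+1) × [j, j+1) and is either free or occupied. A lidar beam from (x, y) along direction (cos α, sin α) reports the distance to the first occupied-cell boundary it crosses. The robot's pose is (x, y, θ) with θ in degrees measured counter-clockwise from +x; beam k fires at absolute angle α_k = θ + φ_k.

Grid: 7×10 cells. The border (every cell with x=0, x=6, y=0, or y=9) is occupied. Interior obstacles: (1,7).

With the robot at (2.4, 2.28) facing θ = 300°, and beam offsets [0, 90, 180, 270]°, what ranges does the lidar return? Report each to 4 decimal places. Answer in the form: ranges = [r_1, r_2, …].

ranges = [1.4780, 4.1569, 2.8000, 1.6166]

beam 1: φ=0°, α=300°
  cosα=0.5000 sinα=-0.8660 | (2,2) | tMaxX 1.2000 tMaxY 0.3233 | tΔX 2.0000 tΔY 1.1547
    t=0.3233 [y] (2,1)
    t=1.2000 [x] (3,1)
    t=1.4780 [y] (3,0) — stop
  → r_1 = 1.4780
beam 2: φ=90°, α=30°
  cosα=0.8660 sinα=0.5000 | (2,2) | tMaxX 0.6928 tMaxY 1.4400 | tΔX 1.1547 tΔY 2.0000
    t=0.6928 [x] (3,2)
    t=1.4400 [y] (3,3)
    t=1.8475 [x] (4,3)
    t=3.0022 [x] (5,3)
    t=3.4400 [y] (5,4)
    t=4.1569 [x] (6,4) — stop
  → r_2 = 4.1569
beam 3: φ=180°, α=120°
  cosα=-0.5000 sinα=0.8660 | (2,2) | tMaxX 0.8000 tMaxY 0.8314 | tΔX 2.0000 tΔY 1.1547
    t=0.8000 [x] (1,2)
    t=0.8314 [y] (1,3)
    t=1.9861 [y] (1,4)
    t=2.8000 [x] (0,4) — stop
  → r_3 = 2.8000
beam 4: φ=270°, α=210°
  cosα=-0.8660 sinα=-0.5000 | (2,2) | tMaxX 0.4619 tMaxY 0.5600 | tΔX 1.1547 tΔY 2.0000
    t=0.4619 [x] (1,2)
    t=0.5600 [y] (1,1)
    t=1.6166 [x] (0,1) — stop
  → r_4 = 1.6166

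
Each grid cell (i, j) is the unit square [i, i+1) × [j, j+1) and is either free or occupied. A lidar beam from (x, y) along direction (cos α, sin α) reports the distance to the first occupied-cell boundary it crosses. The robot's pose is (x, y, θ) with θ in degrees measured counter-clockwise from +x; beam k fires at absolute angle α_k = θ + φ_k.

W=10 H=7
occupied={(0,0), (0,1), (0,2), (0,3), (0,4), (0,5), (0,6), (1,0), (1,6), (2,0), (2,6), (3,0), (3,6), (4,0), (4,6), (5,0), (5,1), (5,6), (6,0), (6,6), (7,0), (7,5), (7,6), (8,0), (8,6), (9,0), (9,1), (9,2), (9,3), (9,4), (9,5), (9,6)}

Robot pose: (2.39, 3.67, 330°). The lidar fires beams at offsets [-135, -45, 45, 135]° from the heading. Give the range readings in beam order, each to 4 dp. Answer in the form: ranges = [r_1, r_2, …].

beam 1: φ=-135°, α=195°
  cosα=-0.9659 sinα=-0.2588 | (2,3) | tMaxX 0.4038 tMaxY 2.5887 | tΔX 1.0353 tΔY 3.8637
    t=0.4038 [x] (1,3)
    t=1.4390 [x] (0,3) — stop
  → r_1 = 1.4390
beam 2: φ=-45°, α=285°
  cosα=0.2588 sinα=-0.9659 | (2,3) | tMaxX 2.3569 tMaxY 0.6936 | tΔX 3.8637 tΔY 1.0353
    t=0.6936 [y] (2,2)
    t=1.7289 [y] (2,1)
    t=2.3569 [x] (3,1)
    t=2.7642 [y] (3,0) — stop
  → r_2 = 2.7642
beam 3: φ=45°, α=15°
  cosα=0.9659 sinα=0.2588 | (2,3) | tMaxX 0.6315 tMaxY 1.2750 | tΔX 1.0353 tΔY 3.8637
    t=0.6315 [x] (3,3)
    t=1.2750 [y] (3,4)
    t=1.6668 [x] (4,4)
    t=2.7021 [x] (5,4)
    t=3.7373 [x] (6,4)
    t=4.7726 [x] (7,4)
    t=5.1387 [y] (7,5) — stop
  → r_3 = 5.1387
beam 4: φ=135°, α=105°
  cosα=-0.2588 sinα=0.9659 | (2,3) | tMaxX 1.5068 tMaxY 0.3416 | tΔX 3.8637 tΔY 1.0353
    t=0.3416 [y] (2,4)
    t=1.3769 [y] (2,5)
    t=1.5068 [x] (1,5)
    t=2.4122 [y] (1,6) — stop
  → r_4 = 2.4122

ranges = [1.4390, 2.7642, 5.1387, 2.4122]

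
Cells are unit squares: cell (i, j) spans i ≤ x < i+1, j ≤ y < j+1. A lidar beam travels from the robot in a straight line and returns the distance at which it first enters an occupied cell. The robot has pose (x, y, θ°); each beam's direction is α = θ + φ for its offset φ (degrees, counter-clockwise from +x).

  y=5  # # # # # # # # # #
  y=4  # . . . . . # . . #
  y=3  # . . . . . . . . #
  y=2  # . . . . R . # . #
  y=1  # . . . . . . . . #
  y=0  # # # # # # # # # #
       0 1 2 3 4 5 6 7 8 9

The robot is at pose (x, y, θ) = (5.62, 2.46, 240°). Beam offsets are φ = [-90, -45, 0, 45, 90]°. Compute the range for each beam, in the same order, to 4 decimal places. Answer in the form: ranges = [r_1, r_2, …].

beam 1: φ=-90°, α=150°
  dir = (cos 150°, sin 150°) = (-0.8660, 0.5000); from cell (5,2)
  next x-line at t=0.7159, next y-line at t=1.0800; Δt_x=1.1547, Δt_y=2.0000
    x: enter (4,2) at t=0.7159
    y: enter (4,3) at t=1.0800
    x: enter (3,3) at t=1.8706
    x: enter (2,3) at t=3.0253
    y: enter (2,4) at t=3.0800
    x: enter (1,4) at t=4.1800
    y: enter (1,5) at t=5.0800 ← occupied
  → r_1 = 5.0800
beam 2: φ=-45°, α=195°
  dir = (cos 195°, sin 195°) = (-0.9659, -0.2588); from cell (5,2)
  next x-line at t=0.6419, next y-line at t=1.7773; Δt_x=1.0353, Δt_y=3.8637
    x: enter (4,2) at t=0.6419
    x: enter (3,2) at t=1.6771
    y: enter (3,1) at t=1.7773
    x: enter (2,1) at t=2.7124
    x: enter (1,1) at t=3.7477
    x: enter (0,1) at t=4.7830 ← occupied
  → r_2 = 4.7830
beam 3: φ=0°, α=240°
  dir = (cos 240°, sin 240°) = (-0.5000, -0.8660); from cell (5,2)
  next x-line at t=1.2400, next y-line at t=0.5312; Δt_x=2.0000, Δt_y=1.1547
    y: enter (5,1) at t=0.5312
    x: enter (4,1) at t=1.2400
    y: enter (4,0) at t=1.6859 ← occupied
  → r_3 = 1.6859
beam 4: φ=45°, α=285°
  dir = (cos 285°, sin 285°) = (0.2588, -0.9659); from cell (5,2)
  next x-line at t=1.4682, next y-line at t=0.4762; Δt_x=3.8637, Δt_y=1.0353
    y: enter (5,1) at t=0.4762
    x: enter (6,1) at t=1.4682
    y: enter (6,0) at t=1.5115 ← occupied
  → r_4 = 1.5115
beam 5: φ=90°, α=330°
  dir = (cos 330°, sin 330°) = (0.8660, -0.5000); from cell (5,2)
  next x-line at t=0.4388, next y-line at t=0.9200; Δt_x=1.1547, Δt_y=2.0000
    x: enter (6,2) at t=0.4388
    y: enter (6,1) at t=0.9200
    x: enter (7,1) at t=1.5935
    x: enter (8,1) at t=2.7482
    y: enter (8,0) at t=2.9200 ← occupied
  → r_5 = 2.9200

ranges = [5.0800, 4.7830, 1.6859, 1.5115, 2.9200]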